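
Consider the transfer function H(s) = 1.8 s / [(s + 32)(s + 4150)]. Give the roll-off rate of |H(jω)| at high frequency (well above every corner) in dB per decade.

-20 dB/decade

With 1 zero and 2 poles, the high-frequency asymptotic slope is 20 × (1 − 2) = -20 dB/decade.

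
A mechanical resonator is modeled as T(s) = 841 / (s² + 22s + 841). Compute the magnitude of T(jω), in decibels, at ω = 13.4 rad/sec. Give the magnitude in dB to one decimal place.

|(j13.4)² + 22(j13.4) + 841| = |661.44 + j294.8| = 724.2
|T(j13.4)| = 841 / 724.2 = 1.1613
20 log₁₀(1.1613) = 1.30 dB

1.3 dB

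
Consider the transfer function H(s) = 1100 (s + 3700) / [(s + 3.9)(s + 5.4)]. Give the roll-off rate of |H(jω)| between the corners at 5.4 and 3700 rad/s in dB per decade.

In this band the factors already past their corner are: pole at 3.9, pole at 5.4; net slope = -40 dB/decade.

-40 dB/decade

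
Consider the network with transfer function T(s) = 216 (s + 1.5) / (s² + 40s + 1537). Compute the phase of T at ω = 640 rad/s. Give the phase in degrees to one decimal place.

-86.5°

∠(j640 + 1.5) = arctan(640/1.5) = 89.87°
∠[(j640)² + 40(j640) + 1537] = ∠[-4.0806e+05 + j25600] = 176.41°
∠T(j640) = 89.87° − 176.41° = -86.54°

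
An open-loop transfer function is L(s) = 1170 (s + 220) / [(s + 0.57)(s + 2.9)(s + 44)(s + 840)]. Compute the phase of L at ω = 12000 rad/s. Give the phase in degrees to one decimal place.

∠(j12000 + 220) = arctan(12000/220) = 88.95°
∠(j12000 + 0.57) = arctan(12000/0.57) = 90.00°
∠(j12000 + 2.9) = arctan(12000/2.9) = 89.99°
∠(j12000 + 44) = arctan(12000/44) = 89.79°
∠(j12000 + 840) = arctan(12000/840) = 86.00°
∠L(j12000) = 88.95° − (90.00° + 89.99° + 89.79° + 86.00°) = -266.82°

-266.8°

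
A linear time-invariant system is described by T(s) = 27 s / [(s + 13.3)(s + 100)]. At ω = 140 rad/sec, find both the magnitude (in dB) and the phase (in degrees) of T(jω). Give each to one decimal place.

|j140| = 140
|j140 + 13.3| = √(140² + 13.3²) = 140.6
|j140 + 100| = √(140² + 100²) = 172
|T(j140)| = 27 × 140 / (140.6 × 172) = 0.15623
20 log₁₀(0.15623) = -16.12 dB
∠(j140) = 90.00°
∠(j140 + 13.3) = arctan(140/13.3) = 84.57°
∠(j140 + 100) = arctan(140/100) = 54.46°
∠T(j140) = 90.00° − (84.57° + 54.46°) = -49.04°

|T| = -16.1 dB, ∠T = -49.0 deg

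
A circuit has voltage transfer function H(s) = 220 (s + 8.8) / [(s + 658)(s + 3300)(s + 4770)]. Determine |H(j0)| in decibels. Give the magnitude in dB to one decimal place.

H(0) = 220 × 8.8 / (658 × 3300 × 4770) = 1.8692e-07
20 log₁₀(1.8692e-07) = -134.57 dB

-134.6 dB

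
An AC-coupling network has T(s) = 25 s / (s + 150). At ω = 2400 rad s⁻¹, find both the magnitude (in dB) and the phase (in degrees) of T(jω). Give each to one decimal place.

|T| = 27.9 dB, ∠T = 3.6°

|j2400| = 2400
|j2400 + 150| = √(2400² + 150²) = 2405
|T(j2400)| = 25 × 2400 / 2405 = 24.951
20 log₁₀(24.951) = 27.94 dB
∠(j2400) = 90.00°
∠(j2400 + 150) = arctan(2400/150) = 86.42°
∠T(j2400) = 90.00° − 86.42° = 3.58°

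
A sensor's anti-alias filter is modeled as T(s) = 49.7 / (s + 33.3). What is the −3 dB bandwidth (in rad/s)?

For a single-pole low-pass, the −3 dB point is at the pole: ω = 33.3 rad/s.

33.3 rad/s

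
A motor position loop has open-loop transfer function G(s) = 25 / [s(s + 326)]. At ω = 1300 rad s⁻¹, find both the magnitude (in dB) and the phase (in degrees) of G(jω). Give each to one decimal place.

|j1300 + 326| = √(1300² + 326²) = 1340
|j1300| = 1300
|G(j1300)| = 25 / (1340 × 1300) = 1.4349e-05
20 log₁₀(1.4349e-05) = -96.86 dB
∠(j1300 + 326) = arctan(1300/326) = 75.92°
∠(j1300) = 90.00°
∠G(j1300) = − (75.92° + 90.00°) = -165.92°

|G| = -96.9 dB, ∠G = -165.9°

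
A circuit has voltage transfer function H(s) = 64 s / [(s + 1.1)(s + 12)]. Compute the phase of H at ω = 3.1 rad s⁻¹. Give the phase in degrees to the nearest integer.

5°

∠(j3.1) = 90.00°
∠(j3.1 + 1.1) = arctan(3.1/1.1) = 70.46°
∠(j3.1 + 12) = arctan(3.1/12) = 14.48°
∠H(j3.1) = 90.00° − (70.46° + 14.48°) = 5.05°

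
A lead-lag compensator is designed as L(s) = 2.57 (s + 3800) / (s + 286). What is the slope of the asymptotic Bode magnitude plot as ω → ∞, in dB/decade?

0 dB/decade

With 1 zero and 1 pole, the high-frequency asymptotic slope is 20 × (1 − 1) = 0 dB/decade.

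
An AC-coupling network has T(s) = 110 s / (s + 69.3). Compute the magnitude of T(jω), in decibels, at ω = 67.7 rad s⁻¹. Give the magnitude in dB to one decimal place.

37.7 dB

|j67.7| = 67.7
|j67.7 + 69.3| = √(67.7² + 69.3²) = 96.88
|T(j67.7)| = 110 × 67.7 / 96.88 = 76.868
20 log₁₀(76.868) = 37.71 dB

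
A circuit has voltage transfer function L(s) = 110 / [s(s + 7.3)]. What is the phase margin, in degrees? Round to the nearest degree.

Gain crossover: |L(jω)| = 1 at ω ≈ 9.3 rad/s.
∠L(j9.3) = −90° − arctan(9.3/7.3) ≈ -141.88°
PM = 180° + (-141.88°) = 38.12°

38°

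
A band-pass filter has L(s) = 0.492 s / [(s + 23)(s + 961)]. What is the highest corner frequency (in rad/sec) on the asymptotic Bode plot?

Break frequencies occur at each pole and zero magnitude: 23 rad/sec, 961 rad/sec.
The highest is 961 rad/sec.

961 rad/sec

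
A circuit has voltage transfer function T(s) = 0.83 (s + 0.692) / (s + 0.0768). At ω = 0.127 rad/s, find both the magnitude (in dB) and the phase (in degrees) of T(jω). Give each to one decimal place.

|j0.127 + 0.692| = √(0.127² + 0.692²) = 0.7036
|j0.127 + 0.0768| = √(0.127² + 0.0768²) = 0.1484
|T(j0.127)| = 0.83 × 0.7036 / 0.1484 = 3.9346
20 log₁₀(3.9346) = 11.90 dB
∠(j0.127 + 0.692) = arctan(0.127/0.692) = 10.40°
∠(j0.127 + 0.0768) = arctan(0.127/0.0768) = 58.84°
∠T(j0.127) = 10.40° − 58.84° = -48.44°

|T| = 11.9 dB, ∠T = -48.4°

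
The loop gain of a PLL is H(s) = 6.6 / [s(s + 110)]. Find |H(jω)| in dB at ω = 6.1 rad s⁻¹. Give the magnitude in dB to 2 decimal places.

-40.16 dB

|j6.1 + 110| = √(6.1² + 110²) = 110.2
|j6.1| = 6.1
|H(j6.1)| = 6.6 / (110.2 × 6.1) = 0.009821
20 log₁₀(0.009821) = -40.157 dB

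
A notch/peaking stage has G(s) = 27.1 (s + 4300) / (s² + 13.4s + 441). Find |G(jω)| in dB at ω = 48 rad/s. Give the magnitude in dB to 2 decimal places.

|j48 + 4300| = √(48² + 4300²) = 4300
|(j48)² + 13.4(j48) + 441| = |-1863 + j643.2| = 1971
|G(j48)| = 27.1 × 4300 / 1971 = 59.129
20 log₁₀(59.129) = 35.436 dB

35.44 dB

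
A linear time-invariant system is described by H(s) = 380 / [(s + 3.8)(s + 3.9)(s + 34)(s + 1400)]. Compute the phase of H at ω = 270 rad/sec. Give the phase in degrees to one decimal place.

-272.1°

∠(j270 + 3.8) = arctan(270/3.8) = 89.19°
∠(j270 + 3.9) = arctan(270/3.9) = 89.17°
∠(j270 + 34) = arctan(270/34) = 82.82°
∠(j270 + 1400) = arctan(270/1400) = 10.92°
∠H(j270) = − (89.19° + 89.17° + 82.82° + 10.92°) = -272.10°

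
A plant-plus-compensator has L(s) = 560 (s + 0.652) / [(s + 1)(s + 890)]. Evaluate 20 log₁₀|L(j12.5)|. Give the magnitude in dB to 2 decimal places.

-4.04 dB

|j12.5 + 0.652| = √(12.5² + 0.652²) = 12.52
|j12.5 + 1| = √(12.5² + 1²) = 12.54
|j12.5 + 890| = √(12.5² + 890²) = 890.1
|L(j12.5)| = 560 × 12.52 / (12.54 × 890.1) = 0.628
20 log₁₀(0.628) = -4.041 dB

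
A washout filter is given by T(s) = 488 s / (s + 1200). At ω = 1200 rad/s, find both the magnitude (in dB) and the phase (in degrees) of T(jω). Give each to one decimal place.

|j1200| = 1200
|j1200 + 1200| = √(1200² + 1200²) = 1697
|T(j1200)| = 488 × 1200 / 1697 = 345.07
20 log₁₀(345.07) = 50.76 dB
∠(j1200) = 90.00°
∠(j1200 + 1200) = arctan(1200/1200) = 45.00°
∠T(j1200) = 90.00° − 45.00° = 45.00°

|T| = 50.8 dB, ∠T = 45.0°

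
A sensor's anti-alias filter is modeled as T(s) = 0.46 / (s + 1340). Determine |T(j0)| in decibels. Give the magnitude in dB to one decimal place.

-69.3 dB

T(0) = 0.46 / 1340 = 0.00034328
20 log₁₀(0.00034328) = -69.29 dB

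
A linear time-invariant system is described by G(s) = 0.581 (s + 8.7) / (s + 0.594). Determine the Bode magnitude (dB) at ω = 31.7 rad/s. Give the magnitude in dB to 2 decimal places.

|j31.7 + 8.7| = √(31.7² + 8.7²) = 32.87
|j31.7 + 0.594| = √(31.7² + 0.594²) = 31.71
|G(j31.7)| = 0.581 × 32.87 / 31.71 = 0.60238
20 log₁₀(0.60238) = -4.403 dB

-4.40 dB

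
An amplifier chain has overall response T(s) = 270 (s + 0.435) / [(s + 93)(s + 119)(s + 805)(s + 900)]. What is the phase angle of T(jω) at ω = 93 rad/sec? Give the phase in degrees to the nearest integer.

∠(j93 + 0.435) = arctan(93/0.435) = 89.73°
∠(j93 + 93) = arctan(93/93) = 45.00°
∠(j93 + 119) = arctan(93/119) = 38.01°
∠(j93 + 805) = arctan(93/805) = 6.59°
∠(j93 + 900) = arctan(93/900) = 5.90°
∠T(j93) = 89.73° − (45.00° + 38.01° + 6.59° + 5.90°) = -5.77°

-6 deg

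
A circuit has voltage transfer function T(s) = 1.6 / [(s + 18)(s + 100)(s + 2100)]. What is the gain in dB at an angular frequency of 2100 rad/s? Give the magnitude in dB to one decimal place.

-198.3 dB

|j2100 + 18| = √(2100² + 18²) = 2100
|j2100 + 100| = √(2100² + 100²) = 2102
|j2100 + 2100| = √(2100² + 2100²) = 2970
|T(j2100)| = 1.6 / (2100 × 2102 × 2970) = 1.2202e-10
20 log₁₀(1.2202e-10) = -198.27 dB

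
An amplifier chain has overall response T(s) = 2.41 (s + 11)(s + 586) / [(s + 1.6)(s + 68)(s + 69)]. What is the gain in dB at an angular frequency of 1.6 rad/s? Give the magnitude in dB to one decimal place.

|j1.6 + 11| = √(1.6² + 11²) = 11.12
|j1.6 + 586| = √(1.6² + 586²) = 586
|j1.6 + 1.6| = √(1.6² + 1.6²) = 2.263
|j1.6 + 68| = √(1.6² + 68²) = 68.02
|j1.6 + 69| = √(1.6² + 69²) = 69.02
|T(j1.6)| = 2.41 × 11.12 × 586 / (2.263 × 68.02 × 69.02) = 1.4778
20 log₁₀(1.4778) = 3.39 dB

3.4 dB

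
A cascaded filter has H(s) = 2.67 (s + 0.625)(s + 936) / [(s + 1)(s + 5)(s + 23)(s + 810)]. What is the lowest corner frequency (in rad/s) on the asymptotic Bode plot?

Break frequencies occur at each pole and zero magnitude: 0.625 rad/s, 1 rad/s, 5 rad/s, 23 rad/s, 810 rad/s, 936 rad/s.
The lowest is 0.625 rad/s.

0.625 rad/s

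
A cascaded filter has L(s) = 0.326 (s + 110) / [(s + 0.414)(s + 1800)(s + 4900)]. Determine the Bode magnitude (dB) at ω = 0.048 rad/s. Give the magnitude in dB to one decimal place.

-100.2 dB

|j0.048 + 110| = √(0.048² + 110²) = 110
|j0.048 + 0.414| = √(0.048² + 0.414²) = 0.4168
|j0.048 + 1800| = √(0.048² + 1800²) = 1800
|j0.048 + 4900| = √(0.048² + 4900²) = 4900
|L(j0.048)| = 0.326 × 110 / (0.4168 × 1800 × 4900) = 9.7553e-06
20 log₁₀(9.7553e-06) = -100.22 dB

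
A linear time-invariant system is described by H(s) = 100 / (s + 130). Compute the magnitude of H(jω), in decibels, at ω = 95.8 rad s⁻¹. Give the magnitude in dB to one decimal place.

-4.2 dB

|j95.8 + 130| = √(95.8² + 130²) = 161.5
|H(j95.8)| = 100 / 161.5 = 0.61925
20 log₁₀(0.61925) = -4.16 dB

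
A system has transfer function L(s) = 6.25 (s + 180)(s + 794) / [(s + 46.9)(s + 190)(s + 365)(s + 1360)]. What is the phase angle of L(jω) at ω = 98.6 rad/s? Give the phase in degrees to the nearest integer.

-75 deg

∠(j98.6 + 180) = arctan(98.6/180) = 28.71°
∠(j98.6 + 794) = arctan(98.6/794) = 7.08°
∠(j98.6 + 46.9) = arctan(98.6/46.9) = 64.56°
∠(j98.6 + 190) = arctan(98.6/190) = 27.43°
∠(j98.6 + 365) = arctan(98.6/365) = 15.12°
∠(j98.6 + 1360) = arctan(98.6/1360) = 4.15°
∠L(j98.6) = 28.71° + 7.08° − (64.56° + 27.43° + 15.12° + 4.15°) = -75.46°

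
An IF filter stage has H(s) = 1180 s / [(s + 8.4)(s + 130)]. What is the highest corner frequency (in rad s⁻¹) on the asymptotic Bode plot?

Break frequencies occur at each pole and zero magnitude: 8.4 rad s⁻¹, 130 rad s⁻¹.
The highest is 130 rad s⁻¹.

130 rad s⁻¹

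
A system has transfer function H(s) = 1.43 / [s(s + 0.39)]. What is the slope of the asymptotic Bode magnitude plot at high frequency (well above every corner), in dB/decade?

With 0 zeros and 2 poles, the high-frequency asymptotic slope is 20 × (0 − 2) = -40 dB/decade.

-40 dB/decade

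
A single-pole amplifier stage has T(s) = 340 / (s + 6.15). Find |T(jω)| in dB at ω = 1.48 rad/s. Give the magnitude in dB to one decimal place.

34.6 dB

|j1.48 + 6.15| = √(1.48² + 6.15²) = 6.326
|T(j1.48)| = 340 / 6.326 = 53.75
20 log₁₀(53.75) = 34.61 dB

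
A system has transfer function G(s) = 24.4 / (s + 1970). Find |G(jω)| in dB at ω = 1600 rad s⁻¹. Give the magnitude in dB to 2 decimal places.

|j1600 + 1970| = √(1600² + 1970²) = 2538
|G(j1600)| = 24.4 / 2538 = 0.0096143
20 log₁₀(0.0096143) = -40.342 dB

-40.34 dB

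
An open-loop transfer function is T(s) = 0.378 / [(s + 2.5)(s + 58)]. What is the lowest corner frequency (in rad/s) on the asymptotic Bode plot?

Break frequencies occur at each pole and zero magnitude: 2.5 rad/s, 58 rad/s.
The lowest is 2.5 rad/s.

2.5 rad/s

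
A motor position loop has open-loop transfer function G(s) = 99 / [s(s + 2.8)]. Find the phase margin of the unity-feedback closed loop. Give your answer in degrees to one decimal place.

Gain crossover: |G(jω)| = 1 at ω ≈ 9.75 rad s⁻¹.
∠G(j9.75) = −90° − arctan(9.75/2.8) ≈ -163.98°
PM = 180° + (-163.98°) = 16.02°

16.0 deg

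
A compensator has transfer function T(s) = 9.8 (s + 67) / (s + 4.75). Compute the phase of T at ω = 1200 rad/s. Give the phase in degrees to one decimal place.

∠(j1200 + 67) = arctan(1200/67) = 86.80°
∠(j1200 + 4.75) = arctan(1200/4.75) = 89.77°
∠T(j1200) = 86.80° − 89.77° = -2.97°

-3.0 deg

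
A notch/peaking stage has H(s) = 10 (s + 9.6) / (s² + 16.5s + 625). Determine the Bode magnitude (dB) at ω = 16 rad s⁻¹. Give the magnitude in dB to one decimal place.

-7.7 dB

|j16 + 9.6| = √(16² + 9.6²) = 18.66
|(j16)² + 16.5(j16) + 625| = |369 + j264| = 453.7
|H(j16)| = 10 × 18.66 / 453.7 = 0.41125
20 log₁₀(0.41125) = -7.72 dB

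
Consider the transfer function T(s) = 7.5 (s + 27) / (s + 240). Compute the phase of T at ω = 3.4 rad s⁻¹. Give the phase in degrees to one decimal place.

6.4°

∠(j3.4 + 27) = arctan(3.4/27) = 7.18°
∠(j3.4 + 240) = arctan(3.4/240) = 0.81°
∠T(j3.4) = 7.18° − 0.81° = 6.37°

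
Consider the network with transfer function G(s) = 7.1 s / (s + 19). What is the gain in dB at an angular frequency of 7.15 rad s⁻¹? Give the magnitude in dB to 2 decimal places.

7.96 dB

|j7.15| = 7.15
|j7.15 + 19| = √(7.15² + 19²) = 20.3
|G(j7.15)| = 7.1 × 7.15 / 20.3 = 2.5006
20 log₁₀(2.5006) = 7.961 dB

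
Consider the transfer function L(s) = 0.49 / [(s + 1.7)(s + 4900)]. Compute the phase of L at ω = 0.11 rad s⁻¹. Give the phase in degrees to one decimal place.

∠(j0.11 + 1.7) = arctan(0.11/1.7) = 3.70°
∠(j0.11 + 4900) = arctan(0.11/4900) = 0.00°
∠L(j0.11) = − (3.70° + 0.00°) = -3.70°

-3.7°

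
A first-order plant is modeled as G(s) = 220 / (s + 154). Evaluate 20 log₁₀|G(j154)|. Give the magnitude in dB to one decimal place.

|j154 + 154| = √(154² + 154²) = 217.8
|G(j154)| = 220 / 217.8 = 1.0102
20 log₁₀(1.0102) = 0.09 dB

0.1 dB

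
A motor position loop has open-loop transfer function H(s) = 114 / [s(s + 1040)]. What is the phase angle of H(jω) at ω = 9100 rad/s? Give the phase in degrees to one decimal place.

-173.5 deg

∠(j9100 + 1040) = arctan(9100/1040) = 83.48°
∠(j9100) = 90.00°
∠H(j9100) = − (83.48° + 90.00°) = -173.48°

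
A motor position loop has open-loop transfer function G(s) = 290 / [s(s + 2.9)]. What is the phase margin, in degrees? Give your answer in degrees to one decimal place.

9.7°

Gain crossover: |G(jω)| = 1 at ω ≈ 16.9 rad/s.
∠G(j16.9) = −90° − arctan(16.9/2.9) ≈ -170.27°
PM = 180° + (-170.27°) = 9.73°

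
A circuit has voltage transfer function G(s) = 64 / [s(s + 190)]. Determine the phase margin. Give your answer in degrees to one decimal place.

89.9 deg

Gain crossover: |G(jω)| = 1 at ω ≈ 0.337 rad/s.
∠G(j0.337) = −90° − arctan(0.337/190) ≈ -90.10°
PM = 180° + (-90.10°) = 89.90°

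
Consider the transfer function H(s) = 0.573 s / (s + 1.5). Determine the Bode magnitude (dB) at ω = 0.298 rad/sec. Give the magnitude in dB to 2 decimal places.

-19.04 dB

|j0.298| = 0.298
|j0.298 + 1.5| = √(0.298² + 1.5²) = 1.529
|H(j0.298)| = 0.573 × 0.298 / 1.529 = 0.11165
20 log₁₀(0.11165) = -19.043 dB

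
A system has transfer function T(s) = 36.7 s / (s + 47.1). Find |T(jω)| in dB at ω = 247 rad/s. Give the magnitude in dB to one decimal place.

31.1 dB

|j247| = 247
|j247 + 47.1| = √(247² + 47.1²) = 251.5
|T(j247)| = 36.7 × 247 / 251.5 = 36.05
20 log₁₀(36.05) = 31.14 dB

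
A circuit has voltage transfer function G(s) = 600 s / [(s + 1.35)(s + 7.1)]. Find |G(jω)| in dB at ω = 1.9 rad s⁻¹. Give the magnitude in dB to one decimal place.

36.5 dB

|j1.9| = 1.9
|j1.9 + 1.35| = √(1.9² + 1.35²) = 2.331
|j1.9 + 7.1| = √(1.9² + 7.1²) = 7.35
|G(j1.9)| = 600 × 1.9 / (2.331 × 7.35) = 66.547
20 log₁₀(66.547) = 36.46 dB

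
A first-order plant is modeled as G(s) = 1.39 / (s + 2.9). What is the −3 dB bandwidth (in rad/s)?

2.9 rad/s

For a single-pole low-pass, the −3 dB point is at the pole: ω = 2.9 rad/s.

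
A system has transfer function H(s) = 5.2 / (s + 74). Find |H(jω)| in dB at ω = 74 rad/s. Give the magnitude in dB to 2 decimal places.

|j74 + 74| = √(74² + 74²) = 104.7
|H(j74)| = 5.2 / 104.7 = 0.049689
20 log₁₀(0.049689) = -26.075 dB

-26.07 dB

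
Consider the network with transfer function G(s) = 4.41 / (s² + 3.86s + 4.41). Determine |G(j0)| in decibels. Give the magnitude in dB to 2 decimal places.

0.00 dB

G(0) = 4.41 / 4.41 = 1
20 log₁₀(1) = 0.000 dB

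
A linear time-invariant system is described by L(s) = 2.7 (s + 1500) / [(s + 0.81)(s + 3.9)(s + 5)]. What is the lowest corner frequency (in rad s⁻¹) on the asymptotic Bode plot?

Break frequencies occur at each pole and zero magnitude: 0.81 rad s⁻¹, 3.9 rad s⁻¹, 5 rad s⁻¹, 1500 rad s⁻¹.
The lowest is 0.81 rad s⁻¹.

0.81 rad s⁻¹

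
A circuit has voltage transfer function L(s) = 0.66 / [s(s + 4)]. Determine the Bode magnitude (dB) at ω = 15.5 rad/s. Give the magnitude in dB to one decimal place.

-51.5 dB

|j15.5 + 4| = √(15.5² + 4²) = 16.01
|j15.5| = 15.5
|L(j15.5)| = 0.66 / (16.01 × 15.5) = 0.00266
20 log₁₀(0.00266) = -51.50 dB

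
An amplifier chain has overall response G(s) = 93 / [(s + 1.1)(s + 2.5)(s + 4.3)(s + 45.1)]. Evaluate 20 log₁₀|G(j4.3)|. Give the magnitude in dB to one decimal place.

-36.3 dB

|j4.3 + 1.1| = √(4.3² + 1.1²) = 4.438
|j4.3 + 2.5| = √(4.3² + 2.5²) = 4.974
|j4.3 + 4.3| = √(4.3² + 4.3²) = 6.081
|j4.3 + 45.1| = √(4.3² + 45.1²) = 45.3
|G(j4.3)| = 93 / (4.438 × 4.974 × 6.081 × 45.3) = 0.015291
20 log₁₀(0.015291) = -36.31 dB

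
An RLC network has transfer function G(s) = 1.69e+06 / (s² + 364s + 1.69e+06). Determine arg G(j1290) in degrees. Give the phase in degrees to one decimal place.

∠[(j1290)² + 364(j1290) + 1.69e+06] = ∠[25900 + j4.6956e+05] = 86.84°
∠G(j1290) = −86.84° = -86.84°

-86.8°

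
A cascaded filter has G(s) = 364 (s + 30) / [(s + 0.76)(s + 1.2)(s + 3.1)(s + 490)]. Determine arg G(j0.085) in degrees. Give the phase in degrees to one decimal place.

∠(j0.085 + 30) = arctan(0.085/30) = 0.16°
∠(j0.085 + 0.76) = arctan(0.085/0.76) = 6.38°
∠(j0.085 + 1.2) = arctan(0.085/1.2) = 4.05°
∠(j0.085 + 3.1) = arctan(0.085/3.1) = 1.57°
∠(j0.085 + 490) = arctan(0.085/490) = 0.01°
∠G(j0.085) = 0.16° − (6.38° + 4.05° + 1.57° + 0.01°) = -11.85°

-11.9°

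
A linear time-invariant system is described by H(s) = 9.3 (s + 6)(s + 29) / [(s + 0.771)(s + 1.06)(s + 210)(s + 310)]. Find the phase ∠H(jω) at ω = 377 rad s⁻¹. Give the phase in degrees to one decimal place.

-116.5°

∠(j377 + 6) = arctan(377/6) = 89.09°
∠(j377 + 29) = arctan(377/29) = 85.60°
∠(j377 + 0.771) = arctan(377/0.771) = 89.88°
∠(j377 + 1.06) = arctan(377/1.06) = 89.84°
∠(j377 + 210) = arctan(377/210) = 60.88°
∠(j377 + 310) = arctan(377/310) = 50.57°
∠H(j377) = 89.09° + 85.60° − (89.88° + 89.84° + 60.88° + 50.57°) = -116.48°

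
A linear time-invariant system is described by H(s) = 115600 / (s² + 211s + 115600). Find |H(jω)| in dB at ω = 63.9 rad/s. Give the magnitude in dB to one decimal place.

|(j63.9)² + 211(j63.9) + 115600| = |1.1152e+05 + j13483| = 1.123e+05
|H(j63.9)| = 115600 / 1.123e+05 = 1.0291
20 log₁₀(1.0291) = 0.25 dB

0.2 dB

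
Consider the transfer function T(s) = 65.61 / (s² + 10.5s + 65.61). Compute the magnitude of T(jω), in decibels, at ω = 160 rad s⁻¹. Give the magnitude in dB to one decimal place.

-51.8 dB

|(j160)² + 10.5(j160) + 65.61| = |-25534 + j1680| = 2.559e+04
|T(j160)| = 65.61 / 2.559e+04 = 0.0025639
20 log₁₀(0.0025639) = -51.82 dB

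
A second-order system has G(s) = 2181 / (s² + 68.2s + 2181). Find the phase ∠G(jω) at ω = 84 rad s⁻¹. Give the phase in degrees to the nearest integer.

∠[(j84)² + 68.2(j84) + 2181] = ∠[-4875 + j5728.8] = 130.40°
∠G(j84) = −130.40° = -130.40°

-130 deg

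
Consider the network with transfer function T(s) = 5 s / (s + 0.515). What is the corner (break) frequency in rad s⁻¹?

0.515 rad s⁻¹

The single real pole at s = −0.515 gives a corner at ω = 0.515 rad s⁻¹.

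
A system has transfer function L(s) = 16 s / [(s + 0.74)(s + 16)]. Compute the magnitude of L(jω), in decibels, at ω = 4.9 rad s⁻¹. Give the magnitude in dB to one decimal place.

|j4.9| = 4.9
|j4.9 + 0.74| = √(4.9² + 0.74²) = 4.956
|j4.9 + 16| = √(4.9² + 16²) = 16.73
|L(j4.9)| = 16 × 4.9 / (4.956 × 16.73) = 0.94545
20 log₁₀(0.94545) = -0.49 dB

-0.5 dB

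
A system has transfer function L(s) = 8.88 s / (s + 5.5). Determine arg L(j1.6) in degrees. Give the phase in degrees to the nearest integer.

74°

∠(j1.6) = 90.00°
∠(j1.6 + 5.5) = arctan(1.6/5.5) = 16.22°
∠L(j1.6) = 90.00° − 16.22° = 73.78°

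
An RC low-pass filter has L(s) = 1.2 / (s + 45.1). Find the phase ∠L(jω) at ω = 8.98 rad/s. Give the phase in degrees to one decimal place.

∠(j8.98 + 45.1) = arctan(8.98/45.1) = 11.26°
∠L(j8.98) = −11.26° = -11.26°

-11.3°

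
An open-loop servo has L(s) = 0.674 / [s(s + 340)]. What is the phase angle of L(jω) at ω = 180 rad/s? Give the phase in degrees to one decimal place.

∠(j180 + 340) = arctan(180/340) = 27.90°
∠(j180) = 90.00°
∠L(j180) = − (27.90° + 90.00°) = -117.90°

-117.9 deg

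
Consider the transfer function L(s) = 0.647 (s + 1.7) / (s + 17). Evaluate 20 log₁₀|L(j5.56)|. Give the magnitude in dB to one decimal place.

-13.5 dB

|j5.56 + 1.7| = √(5.56² + 1.7²) = 5.814
|j5.56 + 17| = √(5.56² + 17²) = 17.89
|L(j5.56)| = 0.647 × 5.814 / 17.89 = 0.21031
20 log₁₀(0.21031) = -13.54 dB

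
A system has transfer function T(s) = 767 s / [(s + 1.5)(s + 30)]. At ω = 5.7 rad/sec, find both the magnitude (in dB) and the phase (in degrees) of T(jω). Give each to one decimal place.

|j5.7| = 5.7
|j5.7 + 1.5| = √(5.7² + 1.5²) = 5.894
|j5.7 + 30| = √(5.7² + 30²) = 30.54
|T(j5.7)| = 767 × 5.7 / (5.894 × 30.54) = 24.29
20 log₁₀(24.29) = 27.71 dB
∠(j5.7) = 90.00°
∠(j5.7 + 1.5) = arctan(5.7/1.5) = 75.26°
∠(j5.7 + 30) = arctan(5.7/30) = 10.76°
∠T(j5.7) = 90.00° − (75.26° + 10.76°) = 3.99°

|T| = 27.7 dB, ∠T = 4.0°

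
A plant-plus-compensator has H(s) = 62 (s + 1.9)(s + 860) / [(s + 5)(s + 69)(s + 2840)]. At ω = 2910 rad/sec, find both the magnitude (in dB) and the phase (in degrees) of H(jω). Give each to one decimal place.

|H| = -36.0 dB, ∠H = -60.7°

|j2910 + 1.9| = √(2910² + 1.9²) = 2910
|j2910 + 860| = √(2910² + 860²) = 3034
|j2910 + 5| = √(2910² + 5²) = 2910
|j2910 + 69| = √(2910² + 69²) = 2911
|j2910 + 2840| = √(2910² + 2840²) = 4066
|H(j2910)| = 62 × 2910 × 3034 / (2910 × 2911 × 4066) = 0.015895
20 log₁₀(0.015895) = -35.97 dB
∠(j2910 + 1.9) = arctan(2910/1.9) = 89.96°
∠(j2910 + 860) = arctan(2910/860) = 73.54°
∠(j2910 + 5) = arctan(2910/5) = 89.90°
∠(j2910 + 69) = arctan(2910/69) = 88.64°
∠(j2910 + 2840) = arctan(2910/2840) = 45.70°
∠H(j2910) = 89.96° + 73.54° − (89.90° + 88.64° + 45.70°) = -60.74°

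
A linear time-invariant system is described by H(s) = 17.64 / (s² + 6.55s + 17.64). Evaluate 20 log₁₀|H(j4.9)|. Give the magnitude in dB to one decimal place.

-5.4 dB

|(j4.9)² + 6.55(j4.9) + 17.64| = |-6.37 + j32.095| = 32.72
|H(j4.9)| = 17.64 / 32.72 = 0.5391
20 log₁₀(0.5391) = -5.37 dB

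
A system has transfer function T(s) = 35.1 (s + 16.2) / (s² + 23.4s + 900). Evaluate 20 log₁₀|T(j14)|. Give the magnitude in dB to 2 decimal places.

|j14 + 16.2| = √(14² + 16.2²) = 21.41
|(j14)² + 23.4(j14) + 900| = |704 + j327.6| = 776.5
|T(j14)| = 35.1 × 21.41 / 776.5 = 0.96786
20 log₁₀(0.96786) = -0.284 dB

-0.28 dB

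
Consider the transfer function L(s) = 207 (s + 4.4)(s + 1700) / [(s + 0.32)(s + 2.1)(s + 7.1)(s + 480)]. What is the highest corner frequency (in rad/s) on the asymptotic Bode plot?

1700 rad/s

Break frequencies occur at each pole and zero magnitude: 0.32 rad/s, 2.1 rad/s, 4.4 rad/s, 7.1 rad/s, 480 rad/s, 1700 rad/s.
The highest is 1700 rad/s.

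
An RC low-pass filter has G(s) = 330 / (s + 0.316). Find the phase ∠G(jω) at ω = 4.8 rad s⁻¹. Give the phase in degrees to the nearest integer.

-86°

∠(j4.8 + 0.316) = arctan(4.8/0.316) = 86.23°
∠G(j4.8) = −86.23° = -86.23°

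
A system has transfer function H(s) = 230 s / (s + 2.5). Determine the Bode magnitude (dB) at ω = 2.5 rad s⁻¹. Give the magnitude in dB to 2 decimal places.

44.22 dB

|j2.5| = 2.5
|j2.5 + 2.5| = √(2.5² + 2.5²) = 3.536
|H(j2.5)| = 230 × 2.5 / 3.536 = 162.63
20 log₁₀(162.63) = 44.224 dB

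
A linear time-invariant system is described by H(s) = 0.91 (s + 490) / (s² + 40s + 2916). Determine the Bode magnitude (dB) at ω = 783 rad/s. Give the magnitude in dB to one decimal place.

-57.2 dB

|j783 + 490| = √(783² + 490²) = 923.7
|(j783)² + 40(j783) + 2916| = |-6.1017e+05 + j31320| = 6.11e+05
|H(j783)| = 0.91 × 923.7 / 6.11e+05 = 0.0013758
20 log₁₀(0.0013758) = -57.23 dB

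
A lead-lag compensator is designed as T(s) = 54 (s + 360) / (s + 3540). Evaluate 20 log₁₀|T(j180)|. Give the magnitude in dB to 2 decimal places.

|j180 + 360| = √(180² + 360²) = 402.5
|j180 + 3540| = √(180² + 3540²) = 3545
|T(j180)| = 54 × 402.5 / 3545 = 6.1318
20 log₁₀(6.1318) = 15.752 dB

15.75 dB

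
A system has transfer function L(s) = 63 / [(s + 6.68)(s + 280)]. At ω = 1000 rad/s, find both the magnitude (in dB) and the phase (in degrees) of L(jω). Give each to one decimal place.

|L| = -84.3 dB, ∠L = -164.0 deg

|j1000 + 6.68| = √(1000² + 6.68²) = 1000
|j1000 + 280| = √(1000² + 280²) = 1038
|L(j1000)| = 63 / (1000 × 1038) = 6.0665e-05
20 log₁₀(6.0665e-05) = -84.34 dB
∠(j1000 + 6.68) = arctan(1000/6.68) = 89.62°
∠(j1000 + 280) = arctan(1000/280) = 74.36°
∠L(j1000) = − (89.62° + 74.36°) = -163.98°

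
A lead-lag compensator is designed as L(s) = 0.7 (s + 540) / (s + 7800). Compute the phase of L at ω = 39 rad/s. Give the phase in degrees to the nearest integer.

∠(j39 + 540) = arctan(39/540) = 4.13°
∠(j39 + 7800) = arctan(39/7800) = 0.29°
∠L(j39) = 4.13° − 0.29° = 3.84°

4°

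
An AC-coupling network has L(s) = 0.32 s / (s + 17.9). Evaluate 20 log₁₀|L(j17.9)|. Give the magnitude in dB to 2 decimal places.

|j17.9| = 17.9
|j17.9 + 17.9| = √(17.9² + 17.9²) = 25.31
|L(j17.9)| = 0.32 × 17.9 / 25.31 = 0.22627
20 log₁₀(0.22627) = -12.907 dB

-12.91 dB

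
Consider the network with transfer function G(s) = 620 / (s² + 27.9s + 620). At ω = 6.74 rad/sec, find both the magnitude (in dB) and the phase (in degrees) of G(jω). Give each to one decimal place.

|(j6.74)² + 27.9(j6.74) + 620| = |574.57 + j188.05| = 604.6
|G(j6.74)| = 620 / 604.6 = 1.0255
20 log₁₀(1.0255) = 0.22 dB
∠[(j6.74)² + 27.9(j6.74) + 620] = ∠[574.57 + j188.05] = 18.12°
∠G(j6.74) = −18.12° = -18.12°

|G| = 0.2 dB, ∠G = -18.1°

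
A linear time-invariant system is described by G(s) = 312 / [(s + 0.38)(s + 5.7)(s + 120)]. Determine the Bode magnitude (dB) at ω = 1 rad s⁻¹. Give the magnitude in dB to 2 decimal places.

|j1 + 0.38| = √(1² + 0.38²) = 1.07
|j1 + 5.7| = √(1² + 5.7²) = 5.787
|j1 + 120| = √(1² + 120²) = 120
|G(j1)| = 312 / (1.07 × 5.787 × 120) = 0.41996
20 log₁₀(0.41996) = -7.536 dB

-7.54 dB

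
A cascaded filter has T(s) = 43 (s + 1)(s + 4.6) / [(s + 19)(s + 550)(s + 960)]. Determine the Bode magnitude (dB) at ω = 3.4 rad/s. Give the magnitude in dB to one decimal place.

|j3.4 + 1| = √(3.4² + 1²) = 3.544
|j3.4 + 4.6| = √(3.4² + 4.6²) = 5.72
|j3.4 + 19| = √(3.4² + 19²) = 19.3
|j3.4 + 550| = √(3.4² + 550²) = 550
|j3.4 + 960| = √(3.4² + 960²) = 960
|T(j3.4)| = 43 × 3.544 × 5.72 / (19.3 × 550 × 960) = 8.5532e-05
20 log₁₀(8.5532e-05) = -81.36 dB

-81.4 dB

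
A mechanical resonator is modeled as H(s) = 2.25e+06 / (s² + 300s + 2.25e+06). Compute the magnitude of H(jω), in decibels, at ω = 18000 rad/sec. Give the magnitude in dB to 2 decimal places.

-43.11 dB

|(j18000)² + 300(j18000) + 2.25e+06| = |-3.2175e+08 + j5.4e+06| = 3.218e+08
|H(j18000)| = 2.25e+06 / 3.218e+08 = 0.006992
20 log₁₀(0.006992) = -43.108 dB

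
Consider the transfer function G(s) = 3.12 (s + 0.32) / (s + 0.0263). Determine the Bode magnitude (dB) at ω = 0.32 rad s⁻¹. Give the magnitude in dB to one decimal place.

12.9 dB

|j0.32 + 0.32| = √(0.32² + 0.32²) = 0.4525
|j0.32 + 0.0263| = √(0.32² + 0.0263²) = 0.3211
|G(j0.32)| = 3.12 × 0.4525 / 0.3211 = 4.3975
20 log₁₀(4.3975) = 12.86 dB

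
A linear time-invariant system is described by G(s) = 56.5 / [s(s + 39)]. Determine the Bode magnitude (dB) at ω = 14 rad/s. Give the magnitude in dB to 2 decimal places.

|j14 + 39| = √(14² + 39²) = 41.44
|j14| = 14
|G(j14)| = 56.5 / (41.44 × 14) = 0.097395
20 log₁₀(0.097395) = -20.229 dB

-20.23 dB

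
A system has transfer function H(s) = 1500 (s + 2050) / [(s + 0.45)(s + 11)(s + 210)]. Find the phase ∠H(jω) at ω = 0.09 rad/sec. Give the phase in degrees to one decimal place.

∠(j0.09 + 2050) = arctan(0.09/2050) = 0.00°
∠(j0.09 + 0.45) = arctan(0.09/0.45) = 11.31°
∠(j0.09 + 11) = arctan(0.09/11) = 0.47°
∠(j0.09 + 210) = arctan(0.09/210) = 0.02°
∠H(j0.09) = 0.00° − (11.31° + 0.47° + 0.02°) = -11.80°

-11.8°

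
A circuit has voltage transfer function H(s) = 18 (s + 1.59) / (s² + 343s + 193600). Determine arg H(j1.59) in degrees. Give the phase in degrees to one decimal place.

∠(j1.59 + 1.59) = arctan(1.59/1.59) = 45.00°
∠[(j1.59)² + 343(j1.59) + 193600] = ∠[1.936e+05 + j545.37] = 0.16°
∠H(j1.59) = 45.00° − 0.16° = 44.84°

44.8°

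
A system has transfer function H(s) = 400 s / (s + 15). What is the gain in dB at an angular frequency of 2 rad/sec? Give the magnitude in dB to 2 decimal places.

|j2| = 2
|j2 + 15| = √(2² + 15²) = 15.13
|H(j2)| = 400 × 2 / 15.13 = 52.865
20 log₁₀(52.865) = 34.463 dB

34.46 dB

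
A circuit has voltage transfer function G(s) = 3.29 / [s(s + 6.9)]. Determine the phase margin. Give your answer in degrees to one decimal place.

86.1°

Gain crossover: |G(jω)| = 1 at ω ≈ 0.476 rad s⁻¹.
∠G(j0.476) = −90° − arctan(0.476/6.9) ≈ -93.94°
PM = 180° + (-93.94°) = 86.06°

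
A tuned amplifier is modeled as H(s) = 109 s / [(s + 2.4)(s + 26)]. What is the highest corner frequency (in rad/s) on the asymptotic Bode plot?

26 rad/s

Break frequencies occur at each pole and zero magnitude: 2.4 rad/s, 26 rad/s.
The highest is 26 rad/s.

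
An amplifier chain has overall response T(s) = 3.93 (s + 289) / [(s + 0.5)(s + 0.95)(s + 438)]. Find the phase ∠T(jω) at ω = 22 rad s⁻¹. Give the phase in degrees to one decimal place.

-174.7°

∠(j22 + 289) = arctan(22/289) = 4.35°
∠(j22 + 0.5) = arctan(22/0.5) = 88.70°
∠(j22 + 0.95) = arctan(22/0.95) = 87.53°
∠(j22 + 438) = arctan(22/438) = 2.88°
∠T(j22) = 4.35° − (88.70° + 87.53° + 2.88°) = -174.75°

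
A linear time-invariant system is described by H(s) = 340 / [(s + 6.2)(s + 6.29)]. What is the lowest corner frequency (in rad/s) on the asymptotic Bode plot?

6.2 rad/s

Break frequencies occur at each pole and zero magnitude: 6.2 rad/s, 6.29 rad/s.
The lowest is 6.2 rad/s.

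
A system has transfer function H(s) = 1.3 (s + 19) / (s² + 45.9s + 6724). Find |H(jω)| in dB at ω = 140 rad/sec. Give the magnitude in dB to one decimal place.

-37.9 dB

|j140 + 19| = √(140² + 19²) = 141.3
|(j140)² + 45.9(j140) + 6724| = |-12876 + j6426| = 1.439e+04
|H(j140)| = 1.3 × 141.3 / 1.439e+04 = 0.012763
20 log₁₀(0.012763) = -37.88 dB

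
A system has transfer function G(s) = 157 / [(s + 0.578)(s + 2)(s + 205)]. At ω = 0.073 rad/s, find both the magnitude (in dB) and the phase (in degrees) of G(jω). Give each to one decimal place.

|G| = -3.7 dB, ∠G = -9.3 deg

|j0.073 + 0.578| = √(0.073² + 0.578²) = 0.5826
|j0.073 + 2| = √(0.073² + 2²) = 2.001
|j0.073 + 205| = √(0.073² + 205²) = 205
|G(j0.073)| = 157 / (0.5826 × 2.001 × 205) = 0.65684
20 log₁₀(0.65684) = -3.65 dB
∠(j0.073 + 0.578) = arctan(0.073/0.578) = 7.20°
∠(j0.073 + 2) = arctan(0.073/2) = 2.09°
∠(j0.073 + 205) = arctan(0.073/205) = 0.02°
∠G(j0.073) = − (7.20° + 2.09° + 0.02°) = -9.31°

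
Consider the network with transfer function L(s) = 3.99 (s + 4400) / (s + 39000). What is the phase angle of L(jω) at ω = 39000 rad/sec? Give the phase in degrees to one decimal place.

∠(j39000 + 4400) = arctan(39000/4400) = 83.56°
∠(j39000 + 39000) = arctan(39000/39000) = 45.00°
∠L(j39000) = 83.56° − 45.00° = 38.56°

38.6 deg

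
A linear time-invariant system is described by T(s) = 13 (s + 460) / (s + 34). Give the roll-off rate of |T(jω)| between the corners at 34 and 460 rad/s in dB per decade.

-20 dB/decade

In this band the factors already past their corner are: pole at 34; net slope = -20 dB/decade.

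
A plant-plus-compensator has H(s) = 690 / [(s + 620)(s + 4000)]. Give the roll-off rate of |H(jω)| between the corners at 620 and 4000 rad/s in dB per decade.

-20 dB/decade

In this band the factors already past their corner are: pole at 620; net slope = -20 dB/decade.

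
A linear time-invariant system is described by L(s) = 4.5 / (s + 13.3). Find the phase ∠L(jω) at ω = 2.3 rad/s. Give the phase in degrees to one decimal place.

-9.8 deg

∠(j2.3 + 13.3) = arctan(2.3/13.3) = 9.81°
∠L(j2.3) = −9.81° = -9.81°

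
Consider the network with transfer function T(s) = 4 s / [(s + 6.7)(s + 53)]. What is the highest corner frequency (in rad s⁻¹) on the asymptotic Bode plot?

Break frequencies occur at each pole and zero magnitude: 6.7 rad s⁻¹, 53 rad s⁻¹.
The highest is 53 rad s⁻¹.

53 rad s⁻¹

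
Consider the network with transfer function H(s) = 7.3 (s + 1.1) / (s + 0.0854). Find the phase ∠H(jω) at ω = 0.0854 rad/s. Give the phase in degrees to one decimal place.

∠(j0.0854 + 1.1) = arctan(0.0854/1.1) = 4.44°
∠(j0.0854 + 0.0854) = arctan(0.0854/0.0854) = 45.00°
∠H(j0.0854) = 4.44° − 45.00° = -40.56°

-40.6°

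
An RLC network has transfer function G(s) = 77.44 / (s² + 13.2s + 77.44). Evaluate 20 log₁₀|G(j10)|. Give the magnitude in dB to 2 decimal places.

-4.76 dB

|(j10)² + 13.2(j10) + 77.44| = |-22.56 + j132| = 133.9
|G(j10)| = 77.44 / 133.9 = 0.57828
20 log₁₀(0.57828) = -4.757 dB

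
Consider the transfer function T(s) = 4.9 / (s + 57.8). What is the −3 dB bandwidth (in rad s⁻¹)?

57.8 rad s⁻¹

For a single-pole low-pass, the −3 dB point is at the pole: ω = 57.8 rad s⁻¹.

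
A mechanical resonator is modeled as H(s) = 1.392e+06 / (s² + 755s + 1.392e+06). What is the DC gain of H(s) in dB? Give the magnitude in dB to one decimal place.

0.0 dB

H(0) = 1.392e+06 / 1.392e+06 = 1
20 log₁₀(1) = 0.00 dB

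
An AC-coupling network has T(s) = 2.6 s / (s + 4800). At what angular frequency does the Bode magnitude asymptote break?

4800 rad/s

The single real pole at s = −4800 gives a corner at ω = 4800 rad/s.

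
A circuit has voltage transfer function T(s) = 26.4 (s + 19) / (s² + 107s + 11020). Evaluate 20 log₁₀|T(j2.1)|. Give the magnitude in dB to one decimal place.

|j2.1 + 19| = √(2.1² + 19²) = 19.12
|(j2.1)² + 107(j2.1) + 11020| = |11016 + j224.7| = 1.102e+04
|T(j2.1)| = 26.4 × 19.12 / 1.102e+04 = 0.045803
20 log₁₀(0.045803) = -26.78 dB

-26.8 dB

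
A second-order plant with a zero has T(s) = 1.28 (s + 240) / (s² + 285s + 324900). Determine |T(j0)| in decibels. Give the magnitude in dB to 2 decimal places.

T(0) = 1.28 × 240 / 324900 = 0.00094552
20 log₁₀(0.00094552) = -60.487 dB

-60.49 dB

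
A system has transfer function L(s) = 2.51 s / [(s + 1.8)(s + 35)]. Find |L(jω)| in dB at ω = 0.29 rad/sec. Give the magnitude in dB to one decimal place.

-38.9 dB

|j0.29| = 0.29
|j0.29 + 1.8| = √(0.29² + 1.8²) = 1.823
|j0.29 + 35| = √(0.29² + 35²) = 35
|L(j0.29)| = 2.51 × 0.29 / (1.823 × 35) = 0.011406
20 log₁₀(0.011406) = -38.86 dB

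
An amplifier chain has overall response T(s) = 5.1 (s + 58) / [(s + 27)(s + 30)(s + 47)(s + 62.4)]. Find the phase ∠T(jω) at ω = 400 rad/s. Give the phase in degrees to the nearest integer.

∠(j400 + 58) = arctan(400/58) = 81.75°
∠(j400 + 27) = arctan(400/27) = 86.14°
∠(j400 + 30) = arctan(400/30) = 85.71°
∠(j400 + 47) = arctan(400/47) = 83.30°
∠(j400 + 62.4) = arctan(400/62.4) = 81.13°
∠T(j400) = 81.75° − (86.14° + 85.71° + 83.30° + 81.13°) = -254.53°

-255°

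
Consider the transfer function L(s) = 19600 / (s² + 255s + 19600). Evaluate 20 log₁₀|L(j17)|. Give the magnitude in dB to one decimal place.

|(j17)² + 255(j17) + 19600| = |19311 + j4335| = 1.979e+04
|L(j17)| = 19600 / 1.979e+04 = 0.99032
20 log₁₀(0.99032) = -0.08 dB

-0.1 dB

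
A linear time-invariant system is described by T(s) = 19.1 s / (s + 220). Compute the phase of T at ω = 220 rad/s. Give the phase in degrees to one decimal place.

45.0°

∠(j220) = 90.00°
∠(j220 + 220) = arctan(220/220) = 45.00°
∠T(j220) = 90.00° − 45.00° = 45.00°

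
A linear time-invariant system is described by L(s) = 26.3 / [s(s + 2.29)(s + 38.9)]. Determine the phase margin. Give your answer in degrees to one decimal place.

Gain crossover: |L(jω)| = 1 at ω ≈ 0.293 rad/sec.
∠L(j0.293) = −90° − arctan(0.293/2.29) − arctan(0.293/38.9) ≈ -97.72°
PM = 180° + (-97.72°) = 82.28°

82.3°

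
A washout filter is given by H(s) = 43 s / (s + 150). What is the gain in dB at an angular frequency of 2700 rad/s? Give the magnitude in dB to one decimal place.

32.7 dB

|j2700| = 2700
|j2700 + 150| = √(2700² + 150²) = 2704
|H(j2700)| = 43 × 2700 / 2704 = 42.934
20 log₁₀(42.934) = 32.66 dB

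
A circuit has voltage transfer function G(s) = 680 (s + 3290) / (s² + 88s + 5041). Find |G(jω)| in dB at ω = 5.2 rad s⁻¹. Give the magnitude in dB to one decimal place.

53.0 dB

|j5.2 + 3290| = √(5.2² + 3290²) = 3290
|(j5.2)² + 88(j5.2) + 5041| = |5014 + j457.6| = 5035
|G(j5.2)| = 680 × 3290 / 5035 = 444.35
20 log₁₀(444.35) = 52.95 dB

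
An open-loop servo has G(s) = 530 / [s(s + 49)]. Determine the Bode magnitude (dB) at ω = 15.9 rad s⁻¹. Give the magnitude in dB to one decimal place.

-3.8 dB

|j15.9 + 49| = √(15.9² + 49²) = 51.52
|j15.9| = 15.9
|G(j15.9)| = 530 / (51.52 × 15.9) = 0.64706
20 log₁₀(0.64706) = -3.78 dB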